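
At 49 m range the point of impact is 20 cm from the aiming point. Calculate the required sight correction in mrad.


1 mrad subtends 1 cm per 10 m of range, so adj = error_cm / (dist_m / 10) = 20 / (49/10) = 4.082 mrad

4.082 mrad


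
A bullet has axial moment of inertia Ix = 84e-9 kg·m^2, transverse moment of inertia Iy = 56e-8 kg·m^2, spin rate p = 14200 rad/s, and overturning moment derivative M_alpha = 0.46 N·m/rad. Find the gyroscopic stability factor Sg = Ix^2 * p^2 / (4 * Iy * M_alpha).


Sg = Ix^2 * p^2 / (4 * Iy * M_alpha) = (84e-9)^2 * 14200^2 / (4 * 56e-8 * 0.46) = 1.381

1.381


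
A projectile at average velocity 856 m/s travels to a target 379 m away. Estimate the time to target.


t = d/v = 379/856 = 0.4428 s

0.4428 s


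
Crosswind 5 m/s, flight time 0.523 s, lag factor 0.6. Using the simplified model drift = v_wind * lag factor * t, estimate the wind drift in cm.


drift = v_wind * lag * t = 5 * 0.6 * 0.523 = 1.569 m ≈ 156.9 cm

156.9 cm


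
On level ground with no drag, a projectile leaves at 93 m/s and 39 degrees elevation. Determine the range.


R = v0^2 * sin(2*theta) / g = 93^2 * sin(2*39°) / 9.81 = 862.4 m

862.4 m


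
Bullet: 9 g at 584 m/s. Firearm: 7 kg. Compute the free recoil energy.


v_r = m_p*v_p/m_gun = 0.009*584/7 = 0.750857 m/s, E_r = 0.5*m_gun*v_r^2 = 0.5*7*0.750857^2 = 1.973 J

1.973 J


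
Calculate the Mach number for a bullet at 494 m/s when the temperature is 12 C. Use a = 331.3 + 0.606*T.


a = 331.3 + 0.606*(12) = 338.572 m/s
M = v/a = 494/338.572 = 1.459

1.459


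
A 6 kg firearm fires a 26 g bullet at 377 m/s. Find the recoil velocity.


v_recoil = m_p * v_p / m_gun = 0.026 * 377 / 6 = 1.634 m/s

1.634 m/s


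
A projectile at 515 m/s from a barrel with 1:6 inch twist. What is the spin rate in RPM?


twist_m = 6*0.0254 = 0.1524 m
spin = v/twist = 515/0.1524 = 3379.265 rev/s
RPM = spin*60 = 3379.265*60 ≈ 202756 RPM

202756 RPM


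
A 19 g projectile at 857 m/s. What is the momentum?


p = m*v = 0.019*857 = 16.28 kg·m/s

16.28 kg·m/s


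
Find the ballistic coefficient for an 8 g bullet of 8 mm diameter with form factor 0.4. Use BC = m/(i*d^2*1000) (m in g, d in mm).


BC = m/(i*d^2*1000) = 8/(0.4 * 8^2 * 1000) = 0.0003125

0.0003125


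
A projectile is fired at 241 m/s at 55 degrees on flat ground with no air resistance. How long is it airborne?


T = 2*v0*sin(theta)/g = 2*241*sin(55°)/9.81 = 40.25 s

40.25 s


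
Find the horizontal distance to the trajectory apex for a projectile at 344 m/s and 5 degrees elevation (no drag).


R = v0^2*sin(2*theta)/g = 344^2*sin(2*5°)/9.81 = 2094.68 m
apex_dist = R/2 = 2094.68/2 = 1047 m

1047 m


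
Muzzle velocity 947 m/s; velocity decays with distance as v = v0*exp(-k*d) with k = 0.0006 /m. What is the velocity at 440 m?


v = v0*exp(-k*d) = 947*exp(-0.0006*440) = 727.3 m/s

727.3 m/s


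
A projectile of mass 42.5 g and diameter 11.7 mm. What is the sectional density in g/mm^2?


SD = m/d^2 = 42.5/11.7^2 = 0.3105 g/mm^2

0.3105 g/mm^2


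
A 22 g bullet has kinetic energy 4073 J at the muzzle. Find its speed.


v = sqrt(2*E/m) = sqrt(2*4073/0.022) = 608.5 m/s

608.5 m/s


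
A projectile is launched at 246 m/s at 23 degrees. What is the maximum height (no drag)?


H = (v0*sin(theta))^2 / (2g) = (246*sin(23°))^2 / (2*9.81) = 470.9 m

470.9 m


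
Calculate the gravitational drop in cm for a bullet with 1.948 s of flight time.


drop = 0.5*g*t^2 = 0.5*9.81*1.948^2 = 18.613 m ≈ 1861 cm

1861 cm


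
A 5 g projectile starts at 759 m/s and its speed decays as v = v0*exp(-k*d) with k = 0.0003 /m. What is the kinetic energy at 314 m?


v = v0*exp(-k*d) = 759*exp(-0.0003*314) = 690.766 m/s
E = 0.5*m*v^2 = 0.5*0.005*690.766^2 = 1193 J

1193 J


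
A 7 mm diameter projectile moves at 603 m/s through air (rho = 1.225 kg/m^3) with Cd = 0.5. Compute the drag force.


A = pi*(d/2)^2 = pi*(7/2000)^2 = 3.84845e-05 m^2
Fd = 0.5*Cd*rho*A*v^2 = 0.5*0.5*1.225*3.84845e-05*603^2 = 4.285 N

4.285 N


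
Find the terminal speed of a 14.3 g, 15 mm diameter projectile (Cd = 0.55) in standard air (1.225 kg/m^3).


A = pi*(d/2)^2 = pi*(15/2000)^2 = 1.76715e-04 m^2
vt = sqrt(2mg/(Cd*rho*A)) = sqrt(2*0.0143*9.81/(0.55 * 1.225 * 1.76715e-04)) = 48.54 m/s

48.54 m/s


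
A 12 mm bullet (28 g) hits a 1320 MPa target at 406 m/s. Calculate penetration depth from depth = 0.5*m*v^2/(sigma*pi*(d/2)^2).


A = pi*(d/2)^2 = pi*(12/2)^2 = 113.097 mm^2
E = 0.5*m*v^2 = 0.5*0.028*406^2 = 2307.7 J
depth = E/(sigma*A) = 2307.7 J / (1320 MPa * 113.097 mm^2) = 2307.7/(1320 * 113.097) m = 0.015458 m ≈ 15.46 mm

15.46 mm


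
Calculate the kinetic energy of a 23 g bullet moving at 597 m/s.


E = 0.5*m*v^2 = 0.5*0.023*597^2 = 4099 J

4099 J


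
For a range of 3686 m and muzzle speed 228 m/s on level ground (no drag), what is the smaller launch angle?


sin(2*theta) = R*g/v0^2 = 3686*9.81/228^2 = 0.695592, theta = arcsin(0.695592)/2 = 22.04°

22.04 degrees


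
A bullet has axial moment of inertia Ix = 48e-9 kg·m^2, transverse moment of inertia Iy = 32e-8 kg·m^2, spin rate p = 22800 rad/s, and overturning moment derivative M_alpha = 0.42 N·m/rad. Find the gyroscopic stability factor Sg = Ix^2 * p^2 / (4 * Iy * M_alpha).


Sg = Ix^2 * p^2 / (4 * Iy * M_alpha) = (48e-9)^2 * 22800^2 / (4 * 32e-8 * 0.42) = 2.228

2.228


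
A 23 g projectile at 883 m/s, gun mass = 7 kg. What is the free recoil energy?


v_r = m_p*v_p/m_gun = 0.023*883/7 = 2.90129 m/s, E_r = 0.5*m_gun*v_r^2 = 0.5*7*2.90129^2 = 29.46 J

29.46 J


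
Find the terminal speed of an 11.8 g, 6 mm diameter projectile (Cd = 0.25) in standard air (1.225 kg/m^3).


A = pi*(d/2)^2 = pi*(6/2000)^2 = 2.82743e-05 m^2
vt = sqrt(2mg/(Cd*rho*A)) = sqrt(2*0.0118*9.81/(0.25 * 1.225 * 2.82743e-05)) = 163.5 m/s

163.5 m/s


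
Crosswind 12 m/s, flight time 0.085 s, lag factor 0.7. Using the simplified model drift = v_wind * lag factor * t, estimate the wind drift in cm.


drift = v_wind * lag * t = 12 * 0.7 * 0.085 = 0.714 m ≈ 71.4 cm

71.4 cm


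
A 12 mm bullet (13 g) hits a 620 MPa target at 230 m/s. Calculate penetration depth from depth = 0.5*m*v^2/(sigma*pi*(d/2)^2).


A = pi*(d/2)^2 = pi*(12/2)^2 = 113.097 mm^2
E = 0.5*m*v^2 = 0.5*0.013*230^2 = 343.85 J
depth = E/(sigma*A) = 343.85 J / (620 MPa * 113.097 mm^2) = 343.85/(620 * 113.097) m = 0.00490371 m ≈ 4.904 mm

4.904 mm


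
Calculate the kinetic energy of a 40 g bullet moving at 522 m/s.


E = 0.5*m*v^2 = 0.5*0.04*522^2 = 5450 J

5450 J


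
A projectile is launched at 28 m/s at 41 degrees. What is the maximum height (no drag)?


H = (v0*sin(theta))^2 / (2g) = (28*sin(41°))^2 / (2*9.81) = 17.2 m

17.2 m


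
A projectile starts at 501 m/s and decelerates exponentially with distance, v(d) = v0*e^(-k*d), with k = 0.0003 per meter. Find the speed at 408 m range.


v = v0*exp(-k*d) = 501*exp(-0.0003*408) = 443.3 m/s

443.3 m/s


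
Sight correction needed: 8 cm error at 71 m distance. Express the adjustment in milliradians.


1 mrad subtends 1 cm per 10 m of range, so adj = error_cm / (dist_m / 10) = 8 / (71/10) = 1.127 mrad

1.127 mrad


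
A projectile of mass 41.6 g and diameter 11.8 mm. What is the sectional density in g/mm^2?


SD = m/d^2 = 41.6/11.8^2 = 0.2988 g/mm^2

0.2988 g/mm^2


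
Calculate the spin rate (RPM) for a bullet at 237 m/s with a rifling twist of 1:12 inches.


twist_m = 12*0.0254 = 0.3048 m
spin = v/twist = 237/0.3048 = 777.5591 rev/s
RPM = spin*60 = 777.5591*60 ≈ 46654 RPM

46654 RPM


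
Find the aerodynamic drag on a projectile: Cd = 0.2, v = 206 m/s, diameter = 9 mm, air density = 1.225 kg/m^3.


A = pi*(d/2)^2 = pi*(9/2000)^2 = 6.36173e-05 m^2
Fd = 0.5*Cd*rho*A*v^2 = 0.5*0.2*1.225*6.36173e-05*206^2 = 0.3307 N

0.3307 N


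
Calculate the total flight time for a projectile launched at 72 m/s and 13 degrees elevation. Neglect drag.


T = 2*v0*sin(theta)/g = 2*72*sin(13°)/9.81 = 3.302 s

3.302 s


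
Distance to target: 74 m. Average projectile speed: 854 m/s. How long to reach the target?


t = d/v = 74/854 = 0.08665 s

0.08665 s


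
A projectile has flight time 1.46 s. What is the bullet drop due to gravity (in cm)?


drop = 0.5*g*t^2 = 0.5*9.81*1.46^2 = 10.4555 m ≈ 1046 cm

1046 cm


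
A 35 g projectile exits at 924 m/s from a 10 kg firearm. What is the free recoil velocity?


v_recoil = m_p * v_p / m_gun = 0.035 * 924 / 10 = 3.234 m/s

3.234 m/s


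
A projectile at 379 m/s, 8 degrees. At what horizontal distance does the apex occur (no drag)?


R = v0^2*sin(2*theta)/g = 379^2*sin(2*8°)/9.81 = 4035.97 m
apex_dist = R/2 = 4035.97/2 = 2018 m

2018 m


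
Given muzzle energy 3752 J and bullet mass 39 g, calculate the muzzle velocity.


v = sqrt(2*E/m) = sqrt(2*3752/0.039) = 438.6 m/s

438.6 m/s


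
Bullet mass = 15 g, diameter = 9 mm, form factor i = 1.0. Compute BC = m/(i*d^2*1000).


BC = m/(i*d^2*1000) = 15/(1.0 * 9^2 * 1000) = 0.0001852

0.0001852


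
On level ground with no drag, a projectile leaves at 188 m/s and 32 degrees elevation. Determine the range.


R = v0^2 * sin(2*theta) / g = 188^2 * sin(2*32°) / 9.81 = 3238 m

3238 m


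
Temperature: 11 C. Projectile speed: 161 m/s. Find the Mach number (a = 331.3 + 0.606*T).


a = 331.3 + 0.606*(11) = 337.966 m/s
M = v/a = 161/337.966 = 0.4764

0.4764


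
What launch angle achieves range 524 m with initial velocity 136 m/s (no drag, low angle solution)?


sin(2*theta) = R*g/v0^2 = 524*9.81/136^2 = 0.277922, theta = arcsin(0.277922)/2 = 8.068°

8.068 degrees


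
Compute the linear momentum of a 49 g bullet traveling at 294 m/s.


p = m*v = 0.049*294 = 14.41 kg·m/s

14.41 kg·m/s


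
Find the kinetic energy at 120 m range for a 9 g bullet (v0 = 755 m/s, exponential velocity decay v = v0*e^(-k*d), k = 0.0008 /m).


v = v0*exp(-k*d) = 755*exp(-0.0008*120) = 685.89 m/s
E = 0.5*m*v^2 = 0.5*0.009*685.89^2 = 2117 J

2117 J


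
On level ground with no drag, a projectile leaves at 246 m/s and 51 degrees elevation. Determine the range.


R = v0^2 * sin(2*theta) / g = 246^2 * sin(2*51°) / 9.81 = 6034 m

6034 m


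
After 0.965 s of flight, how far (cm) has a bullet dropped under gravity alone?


drop = 0.5*g*t^2 = 0.5*9.81*0.965^2 = 4.56766 m ≈ 456.8 cm

456.8 cm


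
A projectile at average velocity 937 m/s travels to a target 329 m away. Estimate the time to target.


t = d/v = 329/937 = 0.3511 s

0.3511 s


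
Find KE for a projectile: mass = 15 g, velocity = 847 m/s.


E = 0.5*m*v^2 = 0.5*0.015*847^2 = 5381 J

5381 J


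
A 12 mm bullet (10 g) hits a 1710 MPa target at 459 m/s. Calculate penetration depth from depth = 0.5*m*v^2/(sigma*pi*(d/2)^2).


A = pi*(d/2)^2 = pi*(12/2)^2 = 113.097 mm^2
E = 0.5*m*v^2 = 0.5*0.01*459^2 = 1053.4 J
depth = E/(sigma*A) = 1053.4 J / (1710 MPa * 113.097 mm^2) = 1053.4/(1710 * 113.097) m = 0.00544687 m ≈ 5.447 mm

5.447 mm


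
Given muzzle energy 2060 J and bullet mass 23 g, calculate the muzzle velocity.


v = sqrt(2*E/m) = sqrt(2*2060/0.023) = 423.2 m/s

423.2 m/s


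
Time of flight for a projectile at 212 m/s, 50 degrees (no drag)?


T = 2*v0*sin(theta)/g = 2*212*sin(50°)/9.81 = 33.11 s

33.11 s


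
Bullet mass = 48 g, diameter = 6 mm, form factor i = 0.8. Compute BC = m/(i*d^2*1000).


BC = m/(i*d^2*1000) = 48/(0.8 * 6^2 * 1000) = 0.001667

0.001667


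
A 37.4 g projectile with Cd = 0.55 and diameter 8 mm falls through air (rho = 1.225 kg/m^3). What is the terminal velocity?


A = pi*(d/2)^2 = pi*(8/2000)^2 = 5.02655e-05 m^2
vt = sqrt(2mg/(Cd*rho*A)) = sqrt(2*0.0374*9.81/(0.55 * 1.225 * 5.02655e-05)) = 147.2 m/s

147.2 m/s


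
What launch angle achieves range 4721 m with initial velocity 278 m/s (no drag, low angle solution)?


sin(2*theta) = R*g/v0^2 = 4721*9.81/278^2 = 0.599257, theta = arcsin(0.599257)/2 = 18.41°

18.41 degrees


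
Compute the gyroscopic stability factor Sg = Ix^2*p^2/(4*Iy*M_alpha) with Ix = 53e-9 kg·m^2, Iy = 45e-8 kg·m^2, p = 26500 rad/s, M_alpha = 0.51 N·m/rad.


Sg = Ix^2 * p^2 / (4 * Iy * M_alpha) = (53e-9)^2 * 26500^2 / (4 * 45e-8 * 0.51) = 2.149

2.149


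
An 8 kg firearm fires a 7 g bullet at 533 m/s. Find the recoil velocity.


v_recoil = m_p * v_p / m_gun = 0.007 * 533 / 8 = 0.4664 m/s

0.4664 m/s


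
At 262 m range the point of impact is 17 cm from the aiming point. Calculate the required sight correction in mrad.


1 mrad subtends 1 cm per 10 m of range, so adj = error_cm / (dist_m / 10) = 17 / (262/10) = 0.6489 mrad

0.6489 mrad


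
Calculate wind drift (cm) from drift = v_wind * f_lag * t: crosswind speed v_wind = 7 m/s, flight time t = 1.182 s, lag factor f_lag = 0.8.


drift = v_wind * lag * t = 7 * 0.8 * 1.182 = 6.6192 m ≈ 661.9 cm

661.9 cm


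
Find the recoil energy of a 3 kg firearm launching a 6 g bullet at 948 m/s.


v_r = m_p*v_p/m_gun = 0.006*948/3 = 1.896 m/s, E_r = 0.5*m_gun*v_r^2 = 0.5*3*1.896^2 = 5.392 J

5.392 J


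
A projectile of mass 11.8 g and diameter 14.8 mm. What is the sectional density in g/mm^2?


SD = m/d^2 = 11.8/14.8^2 = 0.05387 g/mm^2

0.05387 g/mm^2


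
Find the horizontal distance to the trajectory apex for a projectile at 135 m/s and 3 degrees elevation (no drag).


R = v0^2*sin(2*theta)/g = 135^2*sin(2*3°)/9.81 = 194.193 m
apex_dist = R/2 = 194.193/2 = 97.1 m

97.1 m


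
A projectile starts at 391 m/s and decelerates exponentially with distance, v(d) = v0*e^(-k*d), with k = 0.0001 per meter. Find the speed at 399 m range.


v = v0*exp(-k*d) = 391*exp(-0.0001*399) = 375.7 m/s

375.7 m/s


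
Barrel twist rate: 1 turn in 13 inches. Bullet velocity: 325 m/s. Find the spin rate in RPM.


twist_m = 13*0.0254 = 0.3302 m
spin = v/twist = 325/0.3302 = 984.252 rev/s
RPM = spin*60 = 984.252*60 ≈ 59055 RPM

59055 RPM


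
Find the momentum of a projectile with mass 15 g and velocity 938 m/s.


p = m*v = 0.015*938 = 14.07 kg·m/s

14.07 kg·m/s


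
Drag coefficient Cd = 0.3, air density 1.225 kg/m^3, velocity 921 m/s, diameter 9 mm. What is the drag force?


A = pi*(d/2)^2 = pi*(9/2000)^2 = 6.36173e-05 m^2
Fd = 0.5*Cd*rho*A*v^2 = 0.5*0.3*1.225*6.36173e-05*921^2 = 9.916 N

9.916 N


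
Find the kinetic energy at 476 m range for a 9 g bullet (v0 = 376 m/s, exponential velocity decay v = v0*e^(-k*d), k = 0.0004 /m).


v = v0*exp(-k*d) = 376*exp(-0.0004*476) = 310.812 m/s
E = 0.5*m*v^2 = 0.5*0.009*310.812^2 = 434.7 J

434.7 J


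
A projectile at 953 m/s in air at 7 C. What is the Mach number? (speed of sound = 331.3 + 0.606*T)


a = 331.3 + 0.606*(7) = 335.542 m/s
M = v/a = 953/335.542 = 2.84

2.84


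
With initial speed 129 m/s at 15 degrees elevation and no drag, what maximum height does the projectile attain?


H = (v0*sin(theta))^2 / (2g) = (129*sin(15°))^2 / (2*9.81) = 56.82 m

56.82 m


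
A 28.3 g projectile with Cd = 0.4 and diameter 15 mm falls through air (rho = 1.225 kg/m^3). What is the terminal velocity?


A = pi*(d/2)^2 = pi*(15/2000)^2 = 1.76715e-04 m^2
vt = sqrt(2mg/(Cd*rho*A)) = sqrt(2*0.0283*9.81/(0.4 * 1.225 * 1.76715e-04)) = 80.08 m/s

80.08 m/s


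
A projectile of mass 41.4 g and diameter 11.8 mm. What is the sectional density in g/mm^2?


SD = m/d^2 = 41.4/11.8^2 = 0.2973 g/mm^2

0.2973 g/mm^2


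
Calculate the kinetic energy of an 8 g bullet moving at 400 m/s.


E = 0.5*m*v^2 = 0.5*0.008*400^2 = 640 J

640 J


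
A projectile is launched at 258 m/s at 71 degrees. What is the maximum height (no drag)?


H = (v0*sin(theta))^2 / (2g) = (258*sin(71°))^2 / (2*9.81) = 3033 m

3033 m


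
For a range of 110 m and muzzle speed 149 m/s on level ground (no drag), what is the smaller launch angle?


sin(2*theta) = R*g/v0^2 = 110*9.81/149^2 = 0.0486059, theta = arcsin(0.0486059)/2 = 1.393°

1.393 degrees


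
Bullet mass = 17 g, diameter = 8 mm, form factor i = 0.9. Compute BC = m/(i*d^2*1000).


BC = m/(i*d^2*1000) = 17/(0.9 * 8^2 * 1000) = 0.0002951

0.0002951


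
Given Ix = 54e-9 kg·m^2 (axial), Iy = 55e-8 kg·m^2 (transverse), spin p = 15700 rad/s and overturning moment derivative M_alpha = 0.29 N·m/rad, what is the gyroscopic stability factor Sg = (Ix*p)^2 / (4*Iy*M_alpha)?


Sg = Ix^2 * p^2 / (4 * Iy * M_alpha) = (54e-9)^2 * 15700^2 / (4 * 55e-8 * 0.29) = 1.127

1.127


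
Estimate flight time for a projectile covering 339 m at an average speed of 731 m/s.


t = d/v = 339/731 = 0.4637 s

0.4637 s


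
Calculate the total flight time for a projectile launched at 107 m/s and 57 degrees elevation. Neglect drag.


T = 2*v0*sin(theta)/g = 2*107*sin(57°)/9.81 = 18.3 s

18.3 s


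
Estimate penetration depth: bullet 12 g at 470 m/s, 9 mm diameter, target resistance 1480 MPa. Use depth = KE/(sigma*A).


A = pi*(d/2)^2 = pi*(9/2)^2 = 63.6173 mm^2
E = 0.5*m*v^2 = 0.5*0.012*470^2 = 1325.4 J
depth = E/(sigma*A) = 1325.4 J / (1480 MPa * 63.6173 mm^2) = 1325.4/(1480 * 63.6173) m = 0.014077 m ≈ 14.08 mm

14.08 mm


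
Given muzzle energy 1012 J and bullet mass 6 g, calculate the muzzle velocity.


v = sqrt(2*E/m) = sqrt(2*1012/0.006) = 580.8 m/s

580.8 m/s


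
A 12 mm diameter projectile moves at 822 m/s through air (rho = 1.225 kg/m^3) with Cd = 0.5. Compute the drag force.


A = pi*(d/2)^2 = pi*(12/2000)^2 = 1.13097e-04 m^2
Fd = 0.5*Cd*rho*A*v^2 = 0.5*0.5*1.225*1.13097e-04*822^2 = 23.4 N

23.4 N


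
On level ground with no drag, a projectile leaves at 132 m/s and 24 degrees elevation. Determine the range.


R = v0^2 * sin(2*theta) / g = 132^2 * sin(2*24°) / 9.81 = 1320 m

1320 m


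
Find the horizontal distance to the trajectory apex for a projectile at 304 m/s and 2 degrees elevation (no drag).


R = v0^2*sin(2*theta)/g = 304^2*sin(2*2°)/9.81 = 657.147 m
apex_dist = R/2 = 657.147/2 = 328.6 m

328.6 m


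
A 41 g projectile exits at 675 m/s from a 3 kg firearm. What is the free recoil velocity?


v_recoil = m_p * v_p / m_gun = 0.041 * 675 / 3 = 9.225 m/s

9.225 m/s


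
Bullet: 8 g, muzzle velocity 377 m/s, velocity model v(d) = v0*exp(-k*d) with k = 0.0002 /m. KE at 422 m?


v = v0*exp(-k*d) = 377*exp(-0.0002*422) = 346.487 m/s
E = 0.5*m*v^2 = 0.5*0.008*346.487^2 = 480.2 J

480.2 J


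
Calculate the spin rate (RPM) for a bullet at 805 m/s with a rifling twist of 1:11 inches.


twist_m = 11*0.0254 = 0.2794 m
spin = v/twist = 805/0.2794 = 2881.174 rev/s
RPM = spin*60 = 2881.174*60 ≈ 172870 RPM

172870 RPM


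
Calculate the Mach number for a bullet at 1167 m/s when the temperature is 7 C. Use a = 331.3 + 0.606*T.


a = 331.3 + 0.606*(7) = 335.542 m/s
M = v/a = 1167/335.542 = 3.478

3.478


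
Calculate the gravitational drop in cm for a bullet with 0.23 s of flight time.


drop = 0.5*g*t^2 = 0.5*9.81*0.23^2 = 0.259475 m ≈ 25.95 cm

25.95 cm


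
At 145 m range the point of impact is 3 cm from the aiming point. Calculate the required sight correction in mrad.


1 mrad subtends 1 cm per 10 m of range, so adj = error_cm / (dist_m / 10) = 3 / (145/10) = 0.2069 mrad

0.2069 mrad


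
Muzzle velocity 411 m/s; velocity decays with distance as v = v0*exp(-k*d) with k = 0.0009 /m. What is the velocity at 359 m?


v = v0*exp(-k*d) = 411*exp(-0.0009*359) = 297.5 m/s

297.5 m/s


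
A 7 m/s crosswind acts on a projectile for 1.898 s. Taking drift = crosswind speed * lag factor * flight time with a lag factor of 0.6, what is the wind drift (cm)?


drift = v_wind * lag * t = 7 * 0.6 * 1.898 = 7.9716 m ≈ 797.2 cm

797.2 cm


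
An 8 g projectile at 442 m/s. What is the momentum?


p = m*v = 0.008*442 = 3.536 kg·m/s

3.536 kg·m/s


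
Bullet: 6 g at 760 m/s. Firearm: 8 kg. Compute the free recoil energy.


v_r = m_p*v_p/m_gun = 0.006*760/8 = 0.57 m/s, E_r = 0.5*m_gun*v_r^2 = 0.5*8*0.57^2 = 1.3 J

1.3 J


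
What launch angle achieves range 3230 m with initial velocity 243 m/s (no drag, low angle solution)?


sin(2*theta) = R*g/v0^2 = 3230*9.81/243^2 = 0.53661, theta = arcsin(0.53661)/2 = 16.23°

16.23 degrees


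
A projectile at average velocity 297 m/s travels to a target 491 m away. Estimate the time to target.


t = d/v = 491/297 = 1.653 s

1.653 s


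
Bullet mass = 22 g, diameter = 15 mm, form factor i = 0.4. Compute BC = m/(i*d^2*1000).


BC = m/(i*d^2*1000) = 22/(0.4 * 15^2 * 1000) = 0.0002444

0.0002444


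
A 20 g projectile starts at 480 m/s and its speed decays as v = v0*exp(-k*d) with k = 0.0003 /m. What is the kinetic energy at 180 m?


v = v0*exp(-k*d) = 480*exp(-0.0003*180) = 454.767 m/s
E = 0.5*m*v^2 = 0.5*0.02*454.767^2 = 2068 J

2068 J


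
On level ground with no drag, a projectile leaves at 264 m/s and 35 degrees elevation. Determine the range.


R = v0^2 * sin(2*theta) / g = 264^2 * sin(2*35°) / 9.81 = 6676 m

6676 m


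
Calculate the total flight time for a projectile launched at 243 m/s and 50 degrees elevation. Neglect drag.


T = 2*v0*sin(theta)/g = 2*243*sin(50°)/9.81 = 37.95 s

37.95 s


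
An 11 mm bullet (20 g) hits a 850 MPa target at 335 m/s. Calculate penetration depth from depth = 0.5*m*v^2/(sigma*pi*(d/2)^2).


A = pi*(d/2)^2 = pi*(11/2)^2 = 95.0332 mm^2
E = 0.5*m*v^2 = 0.5*0.02*335^2 = 1122.25 J
depth = E/(sigma*A) = 1122.25 J / (850 MPa * 95.0332 mm^2) = 1122.25/(850 * 95.0332) m = 0.013893 m ≈ 13.89 mm

13.89 mm


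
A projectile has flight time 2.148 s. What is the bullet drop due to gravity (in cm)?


drop = 0.5*g*t^2 = 0.5*9.81*2.148^2 = 22.6312 m ≈ 2263 cm

2263 cm


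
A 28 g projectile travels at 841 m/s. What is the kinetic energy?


E = 0.5*m*v^2 = 0.5*0.028*841^2 = 9902 J

9902 J


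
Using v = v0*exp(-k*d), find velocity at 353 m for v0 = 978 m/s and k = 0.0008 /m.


v = v0*exp(-k*d) = 978*exp(-0.0008*353) = 737.4 m/s

737.4 m/s


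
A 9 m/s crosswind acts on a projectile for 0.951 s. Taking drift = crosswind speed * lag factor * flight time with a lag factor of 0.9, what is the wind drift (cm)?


drift = v_wind * lag * t = 9 * 0.9 * 0.951 = 7.7031 m ≈ 770.3 cm

770.3 cm


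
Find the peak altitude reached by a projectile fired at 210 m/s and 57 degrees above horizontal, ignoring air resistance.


H = (v0*sin(theta))^2 / (2g) = (210*sin(57°))^2 / (2*9.81) = 1581 m

1581 m


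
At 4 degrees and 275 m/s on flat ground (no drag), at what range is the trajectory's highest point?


R = v0^2*sin(2*theta)/g = 275^2*sin(2*4°)/9.81 = 1072.88 m
apex_dist = R/2 = 1072.88/2 = 536.4 m

536.4 m


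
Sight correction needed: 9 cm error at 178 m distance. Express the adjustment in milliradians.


1 mrad subtends 1 cm per 10 m of range, so adj = error_cm / (dist_m / 10) = 9 / (178/10) = 0.5056 mrad

0.5056 mrad


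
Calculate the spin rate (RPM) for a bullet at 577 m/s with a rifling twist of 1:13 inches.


twist_m = 13*0.0254 = 0.3302 m
spin = v/twist = 577/0.3302 = 1747.426 rev/s
RPM = spin*60 = 1747.426*60 ≈ 104846 RPM

104846 RPM


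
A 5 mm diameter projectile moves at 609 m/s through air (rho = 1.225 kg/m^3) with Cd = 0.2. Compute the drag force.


A = pi*(d/2)^2 = pi*(5/2000)^2 = 1.96350e-05 m^2
Fd = 0.5*Cd*rho*A*v^2 = 0.5*0.2*1.225*1.96350e-05*609^2 = 0.8921 N

0.8921 N


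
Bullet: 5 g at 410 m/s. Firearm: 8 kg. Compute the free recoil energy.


v_r = m_p*v_p/m_gun = 0.005*410/8 = 0.25625 m/s, E_r = 0.5*m_gun*v_r^2 = 0.5*8*0.25625^2 = 0.2627 J

0.2627 J


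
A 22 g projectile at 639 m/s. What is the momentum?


p = m*v = 0.022*639 = 14.06 kg·m/s

14.06 kg·m/s


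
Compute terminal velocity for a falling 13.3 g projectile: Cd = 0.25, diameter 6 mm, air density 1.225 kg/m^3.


A = pi*(d/2)^2 = pi*(6/2000)^2 = 2.82743e-05 m^2
vt = sqrt(2mg/(Cd*rho*A)) = sqrt(2*0.0133*9.81/(0.25 * 1.225 * 2.82743e-05)) = 173.6 m/s

173.6 m/s


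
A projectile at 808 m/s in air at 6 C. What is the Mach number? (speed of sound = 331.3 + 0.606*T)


a = 331.3 + 0.606*(6) = 334.936 m/s
M = v/a = 808/334.936 = 2.412

2.412


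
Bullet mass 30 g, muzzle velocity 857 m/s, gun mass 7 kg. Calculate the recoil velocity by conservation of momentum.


v_recoil = m_p * v_p / m_gun = 0.03 * 857 / 7 = 3.673 m/s

3.673 m/s


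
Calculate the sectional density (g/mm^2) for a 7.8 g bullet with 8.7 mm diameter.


SD = m/d^2 = 7.8/8.7^2 = 0.1031 g/mm^2

0.1031 g/mm^2


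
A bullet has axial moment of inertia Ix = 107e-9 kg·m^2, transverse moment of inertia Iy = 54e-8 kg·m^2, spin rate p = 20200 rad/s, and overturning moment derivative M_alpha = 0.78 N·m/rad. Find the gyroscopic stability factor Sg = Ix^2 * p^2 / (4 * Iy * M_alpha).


Sg = Ix^2 * p^2 / (4 * Iy * M_alpha) = (107e-9)^2 * 20200^2 / (4 * 54e-8 * 0.78) = 2.773

2.773


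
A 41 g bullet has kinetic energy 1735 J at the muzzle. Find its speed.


v = sqrt(2*E/m) = sqrt(2*1735/0.041) = 290.9 m/s

290.9 m/s


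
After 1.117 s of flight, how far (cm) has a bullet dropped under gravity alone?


drop = 0.5*g*t^2 = 0.5*9.81*1.117^2 = 6.11991 m ≈ 612 cm

612 cm


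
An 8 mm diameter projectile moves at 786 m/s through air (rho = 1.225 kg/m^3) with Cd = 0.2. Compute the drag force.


A = pi*(d/2)^2 = pi*(8/2000)^2 = 5.02655e-05 m^2
Fd = 0.5*Cd*rho*A*v^2 = 0.5*0.2*1.225*5.02655e-05*786^2 = 3.804 N

3.804 N


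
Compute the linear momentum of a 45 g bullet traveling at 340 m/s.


p = m*v = 0.045*340 = 15.3 kg·m/s

15.3 kg·m/s


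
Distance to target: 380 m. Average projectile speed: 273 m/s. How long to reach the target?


t = d/v = 380/273 = 1.392 s

1.392 s


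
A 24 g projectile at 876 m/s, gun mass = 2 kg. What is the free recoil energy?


v_r = m_p*v_p/m_gun = 0.024*876/2 = 10.512 m/s, E_r = 0.5*m_gun*v_r^2 = 0.5*2*10.512^2 = 110.5 J

110.5 J


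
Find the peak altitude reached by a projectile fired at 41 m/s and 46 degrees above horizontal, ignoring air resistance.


H = (v0*sin(theta))^2 / (2g) = (41*sin(46°))^2 / (2*9.81) = 44.33 m

44.33 m


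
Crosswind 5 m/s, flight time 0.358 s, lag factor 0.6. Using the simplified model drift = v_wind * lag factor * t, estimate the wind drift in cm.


drift = v_wind * lag * t = 5 * 0.6 * 0.358 = 1.074 m ≈ 107.4 cm

107.4 cm


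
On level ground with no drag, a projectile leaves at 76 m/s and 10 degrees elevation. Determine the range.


R = v0^2 * sin(2*theta) / g = 76^2 * sin(2*10°) / 9.81 = 201.4 m

201.4 m


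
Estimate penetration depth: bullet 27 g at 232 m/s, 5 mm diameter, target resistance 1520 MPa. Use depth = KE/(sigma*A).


A = pi*(d/2)^2 = pi*(5/2)^2 = 19.635 mm^2
E = 0.5*m*v^2 = 0.5*0.027*232^2 = 726.624 J
depth = E/(sigma*A) = 726.624 J / (1520 MPa * 19.635 mm^2) = 726.624/(1520 * 19.635) m = 0.0243465 m ≈ 24.35 mm

24.35 mm


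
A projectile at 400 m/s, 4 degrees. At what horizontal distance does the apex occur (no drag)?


R = v0^2*sin(2*theta)/g = 400^2*sin(2*4°)/9.81 = 2269.9 m
apex_dist = R/2 = 2269.9/2 = 1135 m

1135 m


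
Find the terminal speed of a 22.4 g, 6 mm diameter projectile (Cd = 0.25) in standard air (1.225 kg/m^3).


A = pi*(d/2)^2 = pi*(6/2000)^2 = 2.82743e-05 m^2
vt = sqrt(2mg/(Cd*rho*A)) = sqrt(2*0.0224*9.81/(0.25 * 1.225 * 2.82743e-05)) = 225.3 m/s

225.3 m/s


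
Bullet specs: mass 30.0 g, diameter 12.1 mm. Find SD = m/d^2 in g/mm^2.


SD = m/d^2 = 30.0/12.1^2 = 0.2049 g/mm^2

0.2049 g/mm^2


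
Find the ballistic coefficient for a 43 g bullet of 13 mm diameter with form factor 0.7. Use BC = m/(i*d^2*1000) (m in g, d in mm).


BC = m/(i*d^2*1000) = 43/(0.7 * 13^2 * 1000) = 0.0003635

0.0003635


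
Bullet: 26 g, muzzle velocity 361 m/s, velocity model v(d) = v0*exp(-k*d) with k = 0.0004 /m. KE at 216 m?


v = v0*exp(-k*d) = 361*exp(-0.0004*216) = 331.119 m/s
E = 0.5*m*v^2 = 0.5*0.026*331.119^2 = 1425 J

1425 J


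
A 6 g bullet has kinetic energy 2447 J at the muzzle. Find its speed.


v = sqrt(2*E/m) = sqrt(2*2447/0.006) = 903.1 m/s

903.1 m/s


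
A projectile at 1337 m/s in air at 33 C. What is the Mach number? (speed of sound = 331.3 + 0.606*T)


a = 331.3 + 0.606*(33) = 351.298 m/s
M = v/a = 1337/351.298 = 3.806

3.806


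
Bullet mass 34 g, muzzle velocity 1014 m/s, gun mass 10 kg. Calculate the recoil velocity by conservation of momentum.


v_recoil = m_p * v_p / m_gun = 0.034 * 1014 / 10 = 3.448 m/s

3.448 m/s


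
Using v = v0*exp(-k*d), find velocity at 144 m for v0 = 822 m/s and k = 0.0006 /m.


v = v0*exp(-k*d) = 822*exp(-0.0006*144) = 754 m/s

754 m/s


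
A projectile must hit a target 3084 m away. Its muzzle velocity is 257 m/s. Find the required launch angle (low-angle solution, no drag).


sin(2*theta) = R*g/v0^2 = 3084*9.81/257^2 = 0.458054, theta = arcsin(0.458054)/2 = 13.63°

13.63 degrees


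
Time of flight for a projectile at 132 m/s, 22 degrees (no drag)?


T = 2*v0*sin(theta)/g = 2*132*sin(22°)/9.81 = 10.08 s

10.08 s


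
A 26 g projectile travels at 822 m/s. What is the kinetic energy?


E = 0.5*m*v^2 = 0.5*0.026*822^2 = 8784 J

8784 J


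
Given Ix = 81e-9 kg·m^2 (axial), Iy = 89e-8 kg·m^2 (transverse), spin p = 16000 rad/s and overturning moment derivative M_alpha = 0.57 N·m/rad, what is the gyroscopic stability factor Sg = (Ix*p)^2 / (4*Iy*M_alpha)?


Sg = Ix^2 * p^2 / (4 * Iy * M_alpha) = (81e-9)^2 * 16000^2 / (4 * 89e-8 * 0.57) = 0.8277

0.8277


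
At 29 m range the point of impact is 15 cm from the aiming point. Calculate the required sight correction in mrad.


1 mrad subtends 1 cm per 10 m of range, so adj = error_cm / (dist_m / 10) = 15 / (29/10) = 5.172 mrad

5.172 mrad


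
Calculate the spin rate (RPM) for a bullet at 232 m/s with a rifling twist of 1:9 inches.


twist_m = 9*0.0254 = 0.2286 m
spin = v/twist = 232/0.2286 = 1014.873 rev/s
RPM = spin*60 = 1014.873*60 ≈ 60892 RPM

60892 RPM


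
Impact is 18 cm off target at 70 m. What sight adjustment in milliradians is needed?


1 mrad subtends 1 cm per 10 m of range, so adj = error_cm / (dist_m / 10) = 18 / (70/10) = 2.571 mrad

2.571 mrad


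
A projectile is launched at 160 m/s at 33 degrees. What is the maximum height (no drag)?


H = (v0*sin(theta))^2 / (2g) = (160*sin(33°))^2 / (2*9.81) = 387 m

387 m


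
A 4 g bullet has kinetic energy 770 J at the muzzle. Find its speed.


v = sqrt(2*E/m) = sqrt(2*770/0.004) = 620.5 m/s

620.5 m/s


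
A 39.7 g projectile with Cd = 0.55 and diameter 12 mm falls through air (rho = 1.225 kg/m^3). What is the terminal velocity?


A = pi*(d/2)^2 = pi*(12/2000)^2 = 1.13097e-04 m^2
vt = sqrt(2mg/(Cd*rho*A)) = sqrt(2*0.0397*9.81/(0.55 * 1.225 * 1.13097e-04)) = 101.1 m/s

101.1 m/s


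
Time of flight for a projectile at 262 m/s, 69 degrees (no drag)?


T = 2*v0*sin(theta)/g = 2*262*sin(69°)/9.81 = 49.87 s

49.87 s


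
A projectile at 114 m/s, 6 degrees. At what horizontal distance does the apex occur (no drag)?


R = v0^2*sin(2*theta)/g = 114^2*sin(2*6°)/9.81 = 275.435 m
apex_dist = R/2 = 275.435/2 = 137.7 m

137.7 m


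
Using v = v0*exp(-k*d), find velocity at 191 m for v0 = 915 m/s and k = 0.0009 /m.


v = v0*exp(-k*d) = 915*exp(-0.0009*191) = 770.5 m/s

770.5 m/s


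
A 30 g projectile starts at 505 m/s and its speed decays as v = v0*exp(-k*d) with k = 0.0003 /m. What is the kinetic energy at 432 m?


v = v0*exp(-k*d) = 505*exp(-0.0003*432) = 443.616 m/s
E = 0.5*m*v^2 = 0.5*0.03*443.616^2 = 2952 J

2952 J


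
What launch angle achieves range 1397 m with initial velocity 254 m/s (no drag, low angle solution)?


sin(2*theta) = R*g/v0^2 = 1397*9.81/254^2 = 0.212421, theta = arcsin(0.212421)/2 = 6.132°

6.132 degrees


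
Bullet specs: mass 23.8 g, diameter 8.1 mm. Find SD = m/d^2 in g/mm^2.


SD = m/d^2 = 23.8/8.1^2 = 0.3627 g/mm^2

0.3627 g/mm^2


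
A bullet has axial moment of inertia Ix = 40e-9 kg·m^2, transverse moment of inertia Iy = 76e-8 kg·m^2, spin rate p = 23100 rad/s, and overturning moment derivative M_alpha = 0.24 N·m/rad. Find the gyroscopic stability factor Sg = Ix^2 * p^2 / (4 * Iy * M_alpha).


Sg = Ix^2 * p^2 / (4 * Iy * M_alpha) = (40e-9)^2 * 23100^2 / (4 * 76e-8 * 0.24) = 1.17

1.17


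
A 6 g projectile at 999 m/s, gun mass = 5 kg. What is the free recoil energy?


v_r = m_p*v_p/m_gun = 0.006*999/5 = 1.1988 m/s, E_r = 0.5*m_gun*v_r^2 = 0.5*5*1.1988^2 = 3.593 J

3.593 J


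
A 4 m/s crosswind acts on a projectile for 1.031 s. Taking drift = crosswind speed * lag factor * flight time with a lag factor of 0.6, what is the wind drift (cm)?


drift = v_wind * lag * t = 4 * 0.6 * 1.031 = 2.4744 m ≈ 247.4 cm

247.4 cm


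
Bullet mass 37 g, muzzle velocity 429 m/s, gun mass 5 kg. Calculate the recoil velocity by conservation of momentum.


v_recoil = m_p * v_p / m_gun = 0.037 * 429 / 5 = 3.175 m/s

3.175 m/s


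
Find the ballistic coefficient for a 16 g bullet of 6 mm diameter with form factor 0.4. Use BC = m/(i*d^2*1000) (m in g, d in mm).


BC = m/(i*d^2*1000) = 16/(0.4 * 6^2 * 1000) = 0.001111

0.001111


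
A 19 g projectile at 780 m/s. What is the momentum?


p = m*v = 0.019*780 = 14.82 kg·m/s

14.82 kg·m/s


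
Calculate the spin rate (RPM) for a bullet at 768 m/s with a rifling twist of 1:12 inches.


twist_m = 12*0.0254 = 0.3048 m
spin = v/twist = 768/0.3048 = 2519.685 rev/s
RPM = spin*60 = 2519.685*60 ≈ 151181 RPM

151181 RPM


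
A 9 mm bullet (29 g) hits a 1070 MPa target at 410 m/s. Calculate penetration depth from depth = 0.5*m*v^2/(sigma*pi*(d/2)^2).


A = pi*(d/2)^2 = pi*(9/2)^2 = 63.6173 mm^2
E = 0.5*m*v^2 = 0.5*0.029*410^2 = 2437.45 J
depth = E/(sigma*A) = 2437.45 J / (1070 MPa * 63.6173 mm^2) = 2437.45/(1070 * 63.6173) m = 0.0358078 m ≈ 35.81 mm

35.81 mm


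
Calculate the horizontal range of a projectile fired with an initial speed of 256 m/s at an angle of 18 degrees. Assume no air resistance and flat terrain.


R = v0^2 * sin(2*theta) / g = 256^2 * sin(2*18°) / 9.81 = 3927 m

3927 m


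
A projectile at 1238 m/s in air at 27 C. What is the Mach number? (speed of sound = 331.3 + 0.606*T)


a = 331.3 + 0.606*(27) = 347.662 m/s
M = v/a = 1238/347.662 = 3.561

3.561


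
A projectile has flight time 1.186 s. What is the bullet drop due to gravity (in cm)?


drop = 0.5*g*t^2 = 0.5*9.81*1.186^2 = 6.89935 m ≈ 689.9 cm

689.9 cm


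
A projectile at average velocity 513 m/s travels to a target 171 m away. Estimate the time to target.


t = d/v = 171/513 = 0.3333 s

0.3333 s


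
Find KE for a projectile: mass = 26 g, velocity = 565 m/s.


E = 0.5*m*v^2 = 0.5*0.026*565^2 = 4150 J

4150 J


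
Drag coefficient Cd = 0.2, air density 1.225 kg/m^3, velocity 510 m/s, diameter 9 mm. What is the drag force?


A = pi*(d/2)^2 = pi*(9/2000)^2 = 6.36173e-05 m^2
Fd = 0.5*Cd*rho*A*v^2 = 0.5*0.2*1.225*6.36173e-05*510^2 = 2.027 N

2.027 N


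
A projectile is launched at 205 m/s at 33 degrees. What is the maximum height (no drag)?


H = (v0*sin(theta))^2 / (2g) = (205*sin(33°))^2 / (2*9.81) = 635.4 m

635.4 m


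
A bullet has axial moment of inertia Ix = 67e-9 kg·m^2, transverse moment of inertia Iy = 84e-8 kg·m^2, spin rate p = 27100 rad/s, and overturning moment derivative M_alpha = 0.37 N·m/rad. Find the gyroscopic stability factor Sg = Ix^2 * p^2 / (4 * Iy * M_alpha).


Sg = Ix^2 * p^2 / (4 * Iy * M_alpha) = (67e-9)^2 * 27100^2 / (4 * 84e-8 * 0.37) = 2.652

2.652


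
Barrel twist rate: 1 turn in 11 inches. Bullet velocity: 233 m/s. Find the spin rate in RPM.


twist_m = 11*0.0254 = 0.2794 m
spin = v/twist = 233/0.2794 = 833.9298 rev/s
RPM = spin*60 = 833.9298*60 ≈ 50036 RPM

50036 RPM


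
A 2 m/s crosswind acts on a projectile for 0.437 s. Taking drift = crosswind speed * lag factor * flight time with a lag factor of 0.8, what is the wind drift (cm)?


drift = v_wind * lag * t = 2 * 0.8 * 0.437 = 0.6992 m ≈ 69.92 cm

69.92 cm


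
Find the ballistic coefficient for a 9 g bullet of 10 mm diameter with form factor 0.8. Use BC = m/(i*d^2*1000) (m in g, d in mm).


BC = m/(i*d^2*1000) = 9/(0.8 * 10^2 * 1000) = 0.0001125

0.0001125


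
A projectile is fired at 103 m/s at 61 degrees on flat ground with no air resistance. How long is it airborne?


T = 2*v0*sin(theta)/g = 2*103*sin(61°)/9.81 = 18.37 s

18.37 s


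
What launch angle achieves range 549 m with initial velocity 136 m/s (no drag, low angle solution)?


sin(2*theta) = R*g/v0^2 = 549*9.81/136^2 = 0.291181, theta = arcsin(0.291181)/2 = 8.464°

8.464 degrees


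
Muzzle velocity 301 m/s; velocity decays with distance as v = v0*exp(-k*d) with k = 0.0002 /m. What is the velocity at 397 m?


v = v0*exp(-k*d) = 301*exp(-0.0002*397) = 278 m/s

278 m/s


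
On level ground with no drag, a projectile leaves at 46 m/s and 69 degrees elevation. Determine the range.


R = v0^2 * sin(2*theta) / g = 46^2 * sin(2*69°) / 9.81 = 144.3 m

144.3 m


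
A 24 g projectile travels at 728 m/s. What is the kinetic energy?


E = 0.5*m*v^2 = 0.5*0.024*728^2 = 6360 J

6360 J


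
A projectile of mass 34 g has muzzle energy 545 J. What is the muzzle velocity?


v = sqrt(2*E/m) = sqrt(2*545/0.034) = 179 m/s

179 m/s


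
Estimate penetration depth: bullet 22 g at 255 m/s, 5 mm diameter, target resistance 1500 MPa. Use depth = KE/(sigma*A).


A = pi*(d/2)^2 = pi*(5/2)^2 = 19.635 mm^2
E = 0.5*m*v^2 = 0.5*0.022*255^2 = 715.275 J
depth = E/(sigma*A) = 715.275 J / (1500 MPa * 19.635 mm^2) = 715.275/(1500 * 19.635) m = 0.0242858 m ≈ 24.29 mm

24.29 mm


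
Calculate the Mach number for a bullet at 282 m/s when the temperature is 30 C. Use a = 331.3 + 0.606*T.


a = 331.3 + 0.606*(30) = 349.48 m/s
M = v/a = 282/349.48 = 0.8069

0.8069


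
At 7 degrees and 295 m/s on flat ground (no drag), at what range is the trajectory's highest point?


R = v0^2*sin(2*theta)/g = 295^2*sin(2*7°)/9.81 = 2146.1 m
apex_dist = R/2 = 2146.1/2 = 1073 m

1073 m


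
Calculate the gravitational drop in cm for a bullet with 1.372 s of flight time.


drop = 0.5*g*t^2 = 0.5*9.81*1.372^2 = 9.23309 m ≈ 923.3 cm

923.3 cm


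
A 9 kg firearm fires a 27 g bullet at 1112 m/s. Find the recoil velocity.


v_recoil = m_p * v_p / m_gun = 0.027 * 1112 / 9 = 3.336 m/s

3.336 m/s


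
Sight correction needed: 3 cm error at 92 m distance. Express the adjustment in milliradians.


1 mrad subtends 1 cm per 10 m of range, so adj = error_cm / (dist_m / 10) = 3 / (92/10) = 0.3261 mrad

0.3261 mrad


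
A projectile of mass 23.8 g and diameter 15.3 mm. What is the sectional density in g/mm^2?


SD = m/d^2 = 23.8/15.3^2 = 0.1017 g/mm^2

0.1017 g/mm^2


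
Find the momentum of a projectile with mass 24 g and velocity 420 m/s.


p = m*v = 0.024*420 = 10.08 kg·m/s

10.08 kg·m/s


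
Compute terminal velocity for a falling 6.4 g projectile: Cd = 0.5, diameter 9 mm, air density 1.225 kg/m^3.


A = pi*(d/2)^2 = pi*(9/2000)^2 = 6.36173e-05 m^2
vt = sqrt(2mg/(Cd*rho*A)) = sqrt(2*0.0064*9.81/(0.5 * 1.225 * 6.36173e-05)) = 56.77 m/s

56.77 m/s


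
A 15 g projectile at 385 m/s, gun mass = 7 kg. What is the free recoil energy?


v_r = m_p*v_p/m_gun = 0.015*385/7 = 0.825 m/s, E_r = 0.5*m_gun*v_r^2 = 0.5*7*0.825^2 = 2.382 J

2.382 J


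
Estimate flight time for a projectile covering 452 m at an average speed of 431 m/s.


t = d/v = 452/431 = 1.049 s

1.049 s


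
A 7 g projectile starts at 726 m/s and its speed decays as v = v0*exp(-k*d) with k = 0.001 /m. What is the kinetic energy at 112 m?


v = v0*exp(-k*d) = 726*exp(-0.001*112) = 649.076 m/s
E = 0.5*m*v^2 = 0.5*0.007*649.076^2 = 1475 J

1475 J
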